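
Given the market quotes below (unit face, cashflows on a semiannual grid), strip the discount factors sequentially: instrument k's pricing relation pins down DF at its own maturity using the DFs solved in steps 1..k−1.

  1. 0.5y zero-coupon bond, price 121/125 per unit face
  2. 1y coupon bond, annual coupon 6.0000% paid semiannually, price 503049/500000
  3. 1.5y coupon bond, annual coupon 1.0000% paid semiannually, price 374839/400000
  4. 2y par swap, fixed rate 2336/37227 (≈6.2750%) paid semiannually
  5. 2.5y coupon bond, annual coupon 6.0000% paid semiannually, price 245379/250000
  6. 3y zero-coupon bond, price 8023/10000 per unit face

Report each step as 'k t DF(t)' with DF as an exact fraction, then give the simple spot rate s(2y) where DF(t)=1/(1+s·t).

step 1 [0.5y] zero: DF = P = 121/125 ≈ 0.968000
step 2 [1y] bond c/2=3/100: DF=(503049/500000 − 3/100·(0.968000))/(1+3/100) = 4743/5000 ≈ 0.948600
step 3 [1.5y] bond c/2=1/200: DF=(374839/400000 − 1/200·(0.968000+0.948600))/(1+1/200) = 9229/10000 ≈ 0.922900
step 4 [2y] swap r/2=1168/37227: DF=(1 − 1168/37227·(0.968000+0.948600+0.922900))/(1+1168/37227) = 552/625 ≈ 0.883200
step 5 [2.5y] bond c/2=3/100: DF=(245379/250000 − 3/100·(0.968000+0.948600+0.922900+0.883200))/(1+3/100) = 1689/2000 ≈ 0.844500
step 6 [3y] zero: DF = P = 8023/10000 ≈ 0.802300

1 1/2 121/125
2 1 4743/5000
3 3/2 9229/10000
4 2 552/625
5 5/2 1689/2000
6 3 8023/10000
s(2y) = (1/(552/625) − 1)/(2) = 73/1104 ≈ 6.6123%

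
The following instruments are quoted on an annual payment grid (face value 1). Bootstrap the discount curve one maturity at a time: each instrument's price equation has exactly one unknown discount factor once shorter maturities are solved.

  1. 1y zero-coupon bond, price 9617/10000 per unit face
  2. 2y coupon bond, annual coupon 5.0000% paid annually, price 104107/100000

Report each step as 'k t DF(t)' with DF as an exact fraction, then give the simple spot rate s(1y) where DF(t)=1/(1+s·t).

step 1 [1y] zero: DF = P = 9617/10000 ≈ 0.961700
step 2 [2y] bond c/1=1/20: DF=(104107/100000 − 1/20·(0.961700))/(1+1/20) = 9457/10000 ≈ 0.945700

1 1 9617/10000
2 2 9457/10000
s(1y) = (1/(9617/10000) − 1)/(1) = 383/9617 ≈ 3.9825%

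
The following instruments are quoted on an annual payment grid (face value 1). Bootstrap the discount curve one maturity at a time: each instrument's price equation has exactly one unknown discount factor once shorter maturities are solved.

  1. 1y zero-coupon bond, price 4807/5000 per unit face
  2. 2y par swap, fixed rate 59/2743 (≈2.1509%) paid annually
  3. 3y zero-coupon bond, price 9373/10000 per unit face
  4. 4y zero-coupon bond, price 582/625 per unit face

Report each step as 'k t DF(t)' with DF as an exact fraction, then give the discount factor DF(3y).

step 1 [1y] zero: DF = P = 4807/5000 ≈ 0.961400
step 2 [2y] swap r/1=59/2743: DF=(1 − 59/2743·(0.961400))/(1+59/2743) = 9587/10000 ≈ 0.958700
step 3 [3y] zero: DF = P = 9373/10000 ≈ 0.937300
step 4 [4y] zero: DF = P = 582/625 ≈ 0.931200

1 1 4807/5000
2 2 9587/10000
3 3 9373/10000
4 4 582/625
DF(3y) = 9373/10000 ≈ 0.937300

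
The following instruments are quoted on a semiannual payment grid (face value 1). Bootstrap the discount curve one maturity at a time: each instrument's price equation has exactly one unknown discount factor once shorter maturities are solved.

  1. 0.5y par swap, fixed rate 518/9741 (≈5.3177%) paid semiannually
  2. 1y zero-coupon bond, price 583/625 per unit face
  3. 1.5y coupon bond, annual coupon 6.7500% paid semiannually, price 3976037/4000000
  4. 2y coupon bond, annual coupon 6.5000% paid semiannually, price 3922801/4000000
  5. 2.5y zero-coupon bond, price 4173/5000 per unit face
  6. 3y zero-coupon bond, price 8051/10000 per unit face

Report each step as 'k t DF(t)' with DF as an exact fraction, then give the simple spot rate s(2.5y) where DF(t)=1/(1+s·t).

1 1/2 9741/10000
2 1 583/625
3 3/2 8993/10000
4 2 1723/2000
5 5/2 4173/5000
6 3 8051/10000
s(2.5y) = (1/(4173/5000) − 1)/(5/2) = 1654/20865 ≈ 7.9272%

step 1 [0.5y] swap r/2=259/9741: DF=(1 − 259/9741·(0))/(1+259/9741) = 9741/10000 ≈ 0.974100
step 2 [1y] zero: DF = P = 583/625 ≈ 0.932800
step 3 [1.5y] bond c/2=27/800: DF=(3976037/4000000 − 27/800·(0.974100+0.932800))/(1+27/800) = 8993/10000 ≈ 0.899300
step 4 [2y] bond c/2=13/400: DF=(3922801/4000000 − 13/400·(0.974100+0.932800+0.899300))/(1+13/400) = 1723/2000 ≈ 0.861500
step 5 [2.5y] zero: DF = P = 4173/5000 ≈ 0.834600
step 6 [3y] zero: DF = P = 8051/10000 ≈ 0.805100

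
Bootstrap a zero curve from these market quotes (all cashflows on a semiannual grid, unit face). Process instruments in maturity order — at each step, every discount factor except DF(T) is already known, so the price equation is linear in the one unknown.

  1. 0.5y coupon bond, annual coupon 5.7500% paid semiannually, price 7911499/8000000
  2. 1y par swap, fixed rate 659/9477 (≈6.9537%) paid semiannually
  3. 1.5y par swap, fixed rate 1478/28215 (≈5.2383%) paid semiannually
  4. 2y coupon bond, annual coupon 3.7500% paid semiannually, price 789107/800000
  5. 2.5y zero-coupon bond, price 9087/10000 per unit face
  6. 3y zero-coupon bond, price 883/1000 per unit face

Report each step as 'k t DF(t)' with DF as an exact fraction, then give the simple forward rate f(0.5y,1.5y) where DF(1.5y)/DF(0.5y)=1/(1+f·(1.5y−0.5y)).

1 1/2 9613/10000
2 1 9341/10000
3 3/2 9261/10000
4 2 9163/10000
5 5/2 9087/10000
6 3 883/1000
f(0.5y,1.5y) = ((9613/10000)/(9261/10000) − 1)/(1) = 352/9261 ≈ 3.8009%

step 1 [0.5y] bond c/2=23/800: DF=(7911499/8000000 − 23/800·(0))/(1+23/800) = 9613/10000 ≈ 0.961300
step 2 [1y] swap r/2=659/18954: DF=(1 − 659/18954·(0.961300))/(1+659/18954) = 9341/10000 ≈ 0.934100
step 3 [1.5y] swap r/2=739/28215: DF=(1 − 739/28215·(0.961300+0.934100))/(1+739/28215) = 9261/10000 ≈ 0.926100
step 4 [2y] bond c/2=3/160: DF=(789107/800000 − 3/160·(0.961300+0.934100+0.926100))/(1+3/160) = 9163/10000 ≈ 0.916300
step 5 [2.5y] zero: DF = P = 9087/10000 ≈ 0.908700
step 6 [3y] zero: DF = P = 883/1000 ≈ 0.883000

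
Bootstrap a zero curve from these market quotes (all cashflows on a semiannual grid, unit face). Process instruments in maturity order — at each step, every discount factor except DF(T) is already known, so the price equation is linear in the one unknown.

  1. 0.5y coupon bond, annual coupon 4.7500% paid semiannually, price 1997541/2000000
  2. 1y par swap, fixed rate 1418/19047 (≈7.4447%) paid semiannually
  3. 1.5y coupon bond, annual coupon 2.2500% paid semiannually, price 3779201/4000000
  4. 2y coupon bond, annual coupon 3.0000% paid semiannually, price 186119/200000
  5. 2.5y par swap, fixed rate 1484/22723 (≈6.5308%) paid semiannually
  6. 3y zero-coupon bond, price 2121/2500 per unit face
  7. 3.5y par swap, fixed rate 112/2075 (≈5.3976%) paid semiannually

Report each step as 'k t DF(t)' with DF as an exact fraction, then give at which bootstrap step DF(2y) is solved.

1 1/2 2439/2500
2 1 9291/10000
3 3/2 9131/10000
4 2 547/625
5 5/2 2129/2500
6 3 2121/2500
7 7/2 104/125
DF(2y) is solved at step 4

step 1 [0.5y] bond c/2=19/800: DF=(1997541/2000000 − 19/800·(0))/(1+19/800) = 2439/2500 ≈ 0.975600
step 2 [1y] swap r/2=709/19047: DF=(1 − 709/19047·(0.975600))/(1+709/19047) = 9291/10000 ≈ 0.929100
step 3 [1.5y] bond c/2=9/800: DF=(3779201/4000000 − 9/800·(0.975600+0.929100))/(1+9/800) = 9131/10000 ≈ 0.913100
step 4 [2y] bond c/2=3/200: DF=(186119/200000 − 3/200·(0.975600+0.929100+0.913100))/(1+3/200) = 547/625 ≈ 0.875200
step 5 [2.5y] swap r/2=742/22723: DF=(1 − 742/22723·(0.975600+0.929100+0.913100+0.875200))/(1+742/22723) = 2129/2500 ≈ 0.851600
step 6 [3y] zero: DF = P = 2121/2500 ≈ 0.848400
step 7 [3.5y] swap r/2=56/2075: DF=(1 − 56/2075·(0.975600+0.929100+0.913100+0.875200+0.851600+0.848400))/(1+56/2075) = 104/125 ≈ 0.832000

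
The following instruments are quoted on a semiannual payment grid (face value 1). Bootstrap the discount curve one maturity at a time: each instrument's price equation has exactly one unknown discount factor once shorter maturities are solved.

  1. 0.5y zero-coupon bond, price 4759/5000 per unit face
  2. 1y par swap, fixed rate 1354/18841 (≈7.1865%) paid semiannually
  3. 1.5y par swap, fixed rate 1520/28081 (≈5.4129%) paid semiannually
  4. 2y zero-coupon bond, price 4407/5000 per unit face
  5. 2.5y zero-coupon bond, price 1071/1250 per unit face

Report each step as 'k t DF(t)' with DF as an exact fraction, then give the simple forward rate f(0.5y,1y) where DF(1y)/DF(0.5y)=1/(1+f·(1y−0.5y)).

1 1/2 4759/5000
2 1 9323/10000
3 3/2 231/250
4 2 4407/5000
5 5/2 1071/1250
f(0.5y,1y) = ((4759/5000)/(9323/10000) − 1)/(1/2) = 390/9323 ≈ 4.1832%

step 1 [0.5y] zero: DF = P = 4759/5000 ≈ 0.951800
step 2 [1y] swap r/2=677/18841: DF=(1 − 677/18841·(0.951800))/(1+677/18841) = 9323/10000 ≈ 0.932300
step 3 [1.5y] swap r/2=760/28081: DF=(1 − 760/28081·(0.951800+0.932300))/(1+760/28081) = 231/250 ≈ 0.924000
step 4 [2y] zero: DF = P = 4407/5000 ≈ 0.881400
step 5 [2.5y] zero: DF = P = 1071/1250 ≈ 0.856800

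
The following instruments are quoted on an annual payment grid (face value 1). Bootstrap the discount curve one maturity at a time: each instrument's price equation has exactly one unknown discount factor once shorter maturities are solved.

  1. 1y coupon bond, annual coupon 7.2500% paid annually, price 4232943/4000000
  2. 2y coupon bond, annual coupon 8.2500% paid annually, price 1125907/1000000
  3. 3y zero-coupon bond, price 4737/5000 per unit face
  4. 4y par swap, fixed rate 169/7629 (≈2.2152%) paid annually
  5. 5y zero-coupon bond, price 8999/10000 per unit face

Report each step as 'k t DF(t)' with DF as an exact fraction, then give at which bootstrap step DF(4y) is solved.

step 1 [1y] bond c/1=29/400: DF=(4232943/4000000 − 29/400·(0))/(1+29/400) = 9867/10000 ≈ 0.986700
step 2 [2y] bond c/1=33/400: DF=(1125907/1000000 − 33/400·(0.986700))/(1+33/400) = 9649/10000 ≈ 0.964900
step 3 [3y] zero: DF = P = 4737/5000 ≈ 0.947400
step 4 [4y] swap r/1=169/7629: DF=(1 − 169/7629·(0.986700+0.964900+0.947400))/(1+169/7629) = 1831/2000 ≈ 0.915500
step 5 [5y] zero: DF = P = 8999/10000 ≈ 0.899900

1 1 9867/10000
2 2 9649/10000
3 3 4737/5000
4 4 1831/2000
5 5 8999/10000
DF(4y) is solved at step 4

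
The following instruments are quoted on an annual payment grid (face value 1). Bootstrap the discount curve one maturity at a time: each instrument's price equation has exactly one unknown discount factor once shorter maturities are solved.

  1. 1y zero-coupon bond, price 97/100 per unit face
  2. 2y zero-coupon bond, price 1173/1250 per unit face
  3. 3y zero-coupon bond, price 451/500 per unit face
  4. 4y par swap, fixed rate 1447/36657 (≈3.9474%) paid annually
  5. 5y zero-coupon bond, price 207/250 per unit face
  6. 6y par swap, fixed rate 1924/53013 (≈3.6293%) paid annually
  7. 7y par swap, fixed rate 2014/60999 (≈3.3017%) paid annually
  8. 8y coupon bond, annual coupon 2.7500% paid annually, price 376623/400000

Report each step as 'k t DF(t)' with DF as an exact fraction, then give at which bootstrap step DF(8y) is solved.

1 1 97/100
2 2 1173/1250
3 3 451/500
4 4 8553/10000
5 5 207/250
6 6 2019/2500
7 7 3993/5000
8 8 7531/10000
DF(8y) is solved at step 8

step 1 [1y] zero: DF = P = 97/100 ≈ 0.970000
step 2 [2y] zero: DF = P = 1173/1250 ≈ 0.938400
step 3 [3y] zero: DF = P = 451/500 ≈ 0.902000
step 4 [4y] swap r/1=1447/36657: DF=(1 − 1447/36657·(0.970000+0.938400+0.902000))/(1+1447/36657) = 8553/10000 ≈ 0.855300
step 5 [5y] zero: DF = P = 207/250 ≈ 0.828000
step 6 [6y] swap r/1=1924/53013: DF=(1 − 1924/53013·(0.970000+0.938400+0.902000+0.855300+0.828000))/(1+1924/53013) = 2019/2500 ≈ 0.807600
step 7 [7y] swap r/1=2014/60999: DF=(1 − 2014/60999·(0.970000+0.938400+0.902000+0.855300+0.828000+0.807600))/(1+2014/60999) = 3993/5000 ≈ 0.798600
step 8 [8y] bond c/1=11/400: DF=(376623/400000 − 11/400·(0.970000+0.938400+0.902000+0.855300+0.828000+0.807600+0.798600))/(1+11/400) = 7531/10000 ≈ 0.753100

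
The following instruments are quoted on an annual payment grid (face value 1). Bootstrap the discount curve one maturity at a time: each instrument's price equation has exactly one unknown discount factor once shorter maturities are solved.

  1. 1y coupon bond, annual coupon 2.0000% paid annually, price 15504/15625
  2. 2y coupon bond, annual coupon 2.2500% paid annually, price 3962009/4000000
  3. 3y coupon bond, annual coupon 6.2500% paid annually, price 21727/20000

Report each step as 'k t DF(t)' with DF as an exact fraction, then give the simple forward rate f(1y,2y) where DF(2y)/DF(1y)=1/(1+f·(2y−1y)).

1 1 608/625
2 2 9473/10000
3 3 1819/2000
f(1y,2y) = ((608/625)/(9473/10000) − 1)/(1) = 255/9473 ≈ 2.6919%

step 1 [1y] bond c/1=1/50: DF=(15504/15625 − 1/50·(0))/(1+1/50) = 608/625 ≈ 0.972800
step 2 [2y] bond c/1=9/400: DF=(3962009/4000000 − 9/400·(0.972800))/(1+9/400) = 9473/10000 ≈ 0.947300
step 3 [3y] bond c/1=1/16: DF=(21727/20000 − 1/16·(0.972800+0.947300))/(1+1/16) = 1819/2000 ≈ 0.909500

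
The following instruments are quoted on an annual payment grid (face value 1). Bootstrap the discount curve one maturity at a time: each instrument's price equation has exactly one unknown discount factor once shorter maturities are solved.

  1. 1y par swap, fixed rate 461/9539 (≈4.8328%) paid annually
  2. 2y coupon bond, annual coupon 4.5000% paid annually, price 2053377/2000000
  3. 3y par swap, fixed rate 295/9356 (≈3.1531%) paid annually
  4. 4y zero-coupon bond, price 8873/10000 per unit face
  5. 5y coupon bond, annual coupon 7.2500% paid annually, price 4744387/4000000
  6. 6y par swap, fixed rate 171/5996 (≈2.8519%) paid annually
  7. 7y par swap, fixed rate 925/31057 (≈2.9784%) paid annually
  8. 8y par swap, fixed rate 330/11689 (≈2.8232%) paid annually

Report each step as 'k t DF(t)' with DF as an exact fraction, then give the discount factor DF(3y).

1 1 9539/10000
2 2 4707/5000
3 3 1823/2000
4 4 8873/10000
5 5 4281/5000
6 6 8461/10000
7 7 163/200
8 8 401/500
DF(3y) = 1823/2000 ≈ 0.911500

step 1 [1y] swap r/1=461/9539: DF=(1 − 461/9539·(0))/(1+461/9539) = 9539/10000 ≈ 0.953900
step 2 [2y] bond c/1=9/200: DF=(2053377/2000000 − 9/200·(0.953900))/(1+9/200) = 4707/5000 ≈ 0.941400
step 3 [3y] swap r/1=295/9356: DF=(1 − 295/9356·(0.953900+0.941400))/(1+295/9356) = 1823/2000 ≈ 0.911500
step 4 [4y] zero: DF = P = 8873/10000 ≈ 0.887300
step 5 [5y] bond c/1=29/400: DF=(4744387/4000000 − 29/400·(0.953900+0.941400+0.911500+0.887300))/(1+29/400) = 4281/5000 ≈ 0.856200
step 6 [6y] swap r/1=171/5996: DF=(1 − 171/5996·(0.953900+0.941400+0.911500+0.887300+0.856200))/(1+171/5996) = 8461/10000 ≈ 0.846100
step 7 [7y] swap r/1=925/31057: DF=(1 − 925/31057·(0.953900+0.941400+0.911500+0.887300+0.856200+0.846100))/(1+925/31057) = 163/200 ≈ 0.815000
step 8 [8y] swap r/1=330/11689: DF=(1 − 330/11689·(0.953900+0.941400+0.911500+0.887300+0.856200+0.846100+0.815000))/(1+330/11689) = 401/500 ≈ 0.802000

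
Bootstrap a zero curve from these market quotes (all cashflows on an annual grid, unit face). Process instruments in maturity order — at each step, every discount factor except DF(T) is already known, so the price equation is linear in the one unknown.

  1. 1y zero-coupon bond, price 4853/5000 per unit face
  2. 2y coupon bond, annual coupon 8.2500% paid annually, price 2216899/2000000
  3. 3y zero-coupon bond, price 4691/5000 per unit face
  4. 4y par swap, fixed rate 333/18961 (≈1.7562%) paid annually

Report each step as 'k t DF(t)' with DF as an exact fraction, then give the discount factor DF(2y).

step 1 [1y] zero: DF = P = 4853/5000 ≈ 0.970600
step 2 [2y] bond c/1=33/400: DF=(2216899/2000000 − 33/400·(0.970600))/(1+33/400) = 19/20 ≈ 0.950000
step 3 [3y] zero: DF = P = 4691/5000 ≈ 0.938200
step 4 [4y] swap r/1=333/18961: DF=(1 − 333/18961·(0.970600+0.950000+0.938200))/(1+333/18961) = 4667/5000 ≈ 0.933400

1 1 4853/5000
2 2 19/20
3 3 4691/5000
4 4 4667/5000
DF(2y) = 19/20 ≈ 0.950000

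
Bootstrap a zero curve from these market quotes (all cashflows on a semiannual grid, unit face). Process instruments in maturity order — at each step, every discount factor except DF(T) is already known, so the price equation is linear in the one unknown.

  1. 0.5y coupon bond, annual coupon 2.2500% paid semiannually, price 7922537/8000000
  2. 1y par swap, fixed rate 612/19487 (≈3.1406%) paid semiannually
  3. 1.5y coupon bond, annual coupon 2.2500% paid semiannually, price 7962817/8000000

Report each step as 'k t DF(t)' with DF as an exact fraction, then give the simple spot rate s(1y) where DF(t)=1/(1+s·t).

1 1/2 9793/10000
2 1 4847/5000
3 3/2 4813/5000
s(1y) = (1/(4847/5000) − 1)/(1) = 153/4847 ≈ 3.1566%

step 1 [0.5y] bond c/2=9/800: DF=(7922537/8000000 − 9/800·(0))/(1+9/800) = 9793/10000 ≈ 0.979300
step 2 [1y] swap r/2=306/19487: DF=(1 − 306/19487·(0.979300))/(1+306/19487) = 4847/5000 ≈ 0.969400
step 3 [1.5y] bond c/2=9/800: DF=(7962817/8000000 − 9/800·(0.979300+0.969400))/(1+9/800) = 4813/5000 ≈ 0.962600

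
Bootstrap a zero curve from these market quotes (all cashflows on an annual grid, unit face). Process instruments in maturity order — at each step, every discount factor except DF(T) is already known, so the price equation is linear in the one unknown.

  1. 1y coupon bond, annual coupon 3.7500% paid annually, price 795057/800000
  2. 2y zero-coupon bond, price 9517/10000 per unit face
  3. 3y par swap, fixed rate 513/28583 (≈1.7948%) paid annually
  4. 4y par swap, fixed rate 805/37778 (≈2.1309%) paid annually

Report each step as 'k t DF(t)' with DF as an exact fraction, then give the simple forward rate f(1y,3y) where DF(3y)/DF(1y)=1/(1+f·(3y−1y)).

step 1 [1y] bond c/1=3/80: DF=(795057/800000 − 3/80·(0))/(1+3/80) = 9579/10000 ≈ 0.957900
step 2 [2y] zero: DF = P = 9517/10000 ≈ 0.951700
step 3 [3y] swap r/1=513/28583: DF=(1 − 513/28583·(0.957900+0.951700))/(1+513/28583) = 9487/10000 ≈ 0.948700
step 4 [4y] swap r/1=805/37778: DF=(1 − 805/37778·(0.957900+0.951700+0.948700))/(1+805/37778) = 1839/2000 ≈ 0.919500

1 1 9579/10000
2 2 9517/10000
3 3 9487/10000
4 4 1839/2000
f(1y,3y) = ((9579/10000)/(9487/10000) − 1)/(2) = 46/9487 ≈ 0.4849%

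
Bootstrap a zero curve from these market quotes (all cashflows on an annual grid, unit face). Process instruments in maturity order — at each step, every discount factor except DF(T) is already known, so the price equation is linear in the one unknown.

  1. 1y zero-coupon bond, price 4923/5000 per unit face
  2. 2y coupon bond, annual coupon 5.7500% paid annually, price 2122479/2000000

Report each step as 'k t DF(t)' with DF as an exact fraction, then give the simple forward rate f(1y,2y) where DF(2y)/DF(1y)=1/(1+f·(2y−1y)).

1 1 4923/5000
2 2 19/20
f(1y,2y) = ((4923/5000)/(19/20) − 1)/(1) = 173/4750 ≈ 3.6421%

step 1 [1y] zero: DF = P = 4923/5000 ≈ 0.984600
step 2 [2y] bond c/1=23/400: DF=(2122479/2000000 − 23/400·(0.984600))/(1+23/400) = 19/20 ≈ 0.950000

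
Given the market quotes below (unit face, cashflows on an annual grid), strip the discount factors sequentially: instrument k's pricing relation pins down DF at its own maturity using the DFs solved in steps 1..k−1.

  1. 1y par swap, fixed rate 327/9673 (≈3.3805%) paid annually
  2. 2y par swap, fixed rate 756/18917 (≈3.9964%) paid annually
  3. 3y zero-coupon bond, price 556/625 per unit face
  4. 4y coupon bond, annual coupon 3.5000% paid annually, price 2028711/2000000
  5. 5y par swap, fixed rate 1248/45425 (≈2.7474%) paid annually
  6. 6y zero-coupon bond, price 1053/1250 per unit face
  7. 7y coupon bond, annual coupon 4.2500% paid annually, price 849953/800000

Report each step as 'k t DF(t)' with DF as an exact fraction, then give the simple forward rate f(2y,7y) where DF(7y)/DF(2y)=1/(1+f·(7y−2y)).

step 1 [1y] swap r/1=327/9673: DF=(1 − 327/9673·(0))/(1+327/9673) = 9673/10000 ≈ 0.967300
step 2 [2y] swap r/1=756/18917: DF=(1 − 756/18917·(0.967300))/(1+756/18917) = 2311/2500 ≈ 0.924400
step 3 [3y] zero: DF = P = 556/625 ≈ 0.889600
step 4 [4y] bond c/1=7/200: DF=(2028711/2000000 − 7/200·(0.967300+0.924400+0.889600))/(1+7/200) = 443/500 ≈ 0.886000
step 5 [5y] swap r/1=1248/45425: DF=(1 − 1248/45425·(0.967300+0.924400+0.889600+0.886000))/(1+1248/45425) = 547/625 ≈ 0.875200
step 6 [6y] zero: DF = P = 1053/1250 ≈ 0.842400
step 7 [7y] bond c/1=17/400: DF=(849953/800000 − 17/400·(0.967300+0.924400+0.889600+0.886000+0.875200+0.842400))/(1+17/400) = 1999/2500 ≈ 0.799600

1 1 9673/10000
2 2 2311/2500
3 3 556/625
4 4 443/500
5 5 547/625
6 6 1053/1250
7 7 1999/2500
f(2y,7y) = ((2311/2500)/(1999/2500) − 1)/(5) = 312/9995 ≈ 3.1216%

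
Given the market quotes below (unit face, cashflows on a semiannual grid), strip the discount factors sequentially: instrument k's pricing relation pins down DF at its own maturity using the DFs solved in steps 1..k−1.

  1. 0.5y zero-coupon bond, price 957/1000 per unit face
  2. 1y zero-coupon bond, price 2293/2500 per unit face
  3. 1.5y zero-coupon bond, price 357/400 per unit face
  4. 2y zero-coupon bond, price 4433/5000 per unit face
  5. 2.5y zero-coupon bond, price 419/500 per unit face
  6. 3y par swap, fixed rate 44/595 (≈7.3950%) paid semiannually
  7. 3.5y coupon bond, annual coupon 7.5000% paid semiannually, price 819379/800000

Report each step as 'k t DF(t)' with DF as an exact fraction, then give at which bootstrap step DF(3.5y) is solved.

step 1 [0.5y] zero: DF = P = 957/1000 ≈ 0.957000
step 2 [1y] zero: DF = P = 2293/2500 ≈ 0.917200
step 3 [1.5y] zero: DF = P = 357/400 ≈ 0.892500
step 4 [2y] zero: DF = P = 4433/5000 ≈ 0.886600
step 5 [2.5y] zero: DF = P = 419/500 ≈ 0.838000
step 6 [3y] swap r/2=22/595: DF=(1 − 22/595·(0.957000+0.917200+0.892500+0.886600+0.838000))/(1+22/595) = 4021/5000 ≈ 0.804200
step 7 [3.5y] bond c/2=3/80: DF=(819379/800000 − 3/80·(0.957000+0.917200+0.892500+0.886600+0.838000+0.804200))/(1+3/80) = 3979/5000 ≈ 0.795800

1 1/2 957/1000
2 1 2293/2500
3 3/2 357/400
4 2 4433/5000
5 5/2 419/500
6 3 4021/5000
7 7/2 3979/5000
DF(3.5y) is solved at step 7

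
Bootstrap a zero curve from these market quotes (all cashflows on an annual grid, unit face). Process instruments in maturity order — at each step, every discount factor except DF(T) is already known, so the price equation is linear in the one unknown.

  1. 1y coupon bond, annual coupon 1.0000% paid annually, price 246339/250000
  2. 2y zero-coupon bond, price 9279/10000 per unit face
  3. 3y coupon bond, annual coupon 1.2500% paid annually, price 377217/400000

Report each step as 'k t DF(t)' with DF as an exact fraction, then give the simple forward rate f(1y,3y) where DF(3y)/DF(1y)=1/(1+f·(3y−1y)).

1 1 2439/2500
2 2 9279/10000
3 3 9079/10000
f(1y,3y) = ((2439/2500)/(9079/10000) − 1)/(2) = 677/18158 ≈ 3.7284%

step 1 [1y] bond c/1=1/100: DF=(246339/250000 − 1/100·(0))/(1+1/100) = 2439/2500 ≈ 0.975600
step 2 [2y] zero: DF = P = 9279/10000 ≈ 0.927900
step 3 [3y] bond c/1=1/80: DF=(377217/400000 − 1/80·(0.975600+0.927900))/(1+1/80) = 9079/10000 ≈ 0.907900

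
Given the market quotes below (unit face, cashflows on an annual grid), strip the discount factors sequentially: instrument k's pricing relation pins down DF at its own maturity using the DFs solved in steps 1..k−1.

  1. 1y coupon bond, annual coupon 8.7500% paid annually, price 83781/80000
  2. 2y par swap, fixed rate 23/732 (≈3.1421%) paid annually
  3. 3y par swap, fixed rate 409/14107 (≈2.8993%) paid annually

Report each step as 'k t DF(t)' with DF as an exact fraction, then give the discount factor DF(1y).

step 1 [1y] bond c/1=7/80: DF=(83781/80000 − 7/80·(0))/(1+7/80) = 963/1000 ≈ 0.963000
step 2 [2y] swap r/1=23/732: DF=(1 − 23/732·(0.963000))/(1+23/732) = 4701/5000 ≈ 0.940200
step 3 [3y] swap r/1=409/14107: DF=(1 − 409/14107·(0.963000+0.940200))/(1+409/14107) = 4591/5000 ≈ 0.918200

1 1 963/1000
2 2 4701/5000
3 3 4591/5000
DF(1y) = 963/1000 ≈ 0.963000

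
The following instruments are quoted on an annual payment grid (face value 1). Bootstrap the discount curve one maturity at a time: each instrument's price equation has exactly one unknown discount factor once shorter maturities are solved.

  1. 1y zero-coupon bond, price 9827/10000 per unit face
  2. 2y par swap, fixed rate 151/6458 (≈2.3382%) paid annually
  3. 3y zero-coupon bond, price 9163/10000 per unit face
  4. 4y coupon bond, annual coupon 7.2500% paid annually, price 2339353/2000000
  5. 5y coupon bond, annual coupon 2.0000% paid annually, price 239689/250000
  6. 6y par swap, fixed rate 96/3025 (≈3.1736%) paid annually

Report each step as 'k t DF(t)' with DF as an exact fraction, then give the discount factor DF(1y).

1 1 9827/10000
2 2 9547/10000
3 3 9163/10000
4 4 8977/10000
5 5 1083/1250
6 6 517/625
DF(1y) = 9827/10000 ≈ 0.982700

step 1 [1y] zero: DF = P = 9827/10000 ≈ 0.982700
step 2 [2y] swap r/1=151/6458: DF=(1 − 151/6458·(0.982700))/(1+151/6458) = 9547/10000 ≈ 0.954700
step 3 [3y] zero: DF = P = 9163/10000 ≈ 0.916300
step 4 [4y] bond c/1=29/400: DF=(2339353/2000000 − 29/400·(0.982700+0.954700+0.916300))/(1+29/400) = 8977/10000 ≈ 0.897700
step 5 [5y] bond c/1=1/50: DF=(239689/250000 − 1/50·(0.982700+0.954700+0.916300+0.897700))/(1+1/50) = 1083/1250 ≈ 0.866400
step 6 [6y] swap r/1=96/3025: DF=(1 − 96/3025·(0.982700+0.954700+0.916300+0.897700+0.866400))/(1+96/3025) = 517/625 ≈ 0.827200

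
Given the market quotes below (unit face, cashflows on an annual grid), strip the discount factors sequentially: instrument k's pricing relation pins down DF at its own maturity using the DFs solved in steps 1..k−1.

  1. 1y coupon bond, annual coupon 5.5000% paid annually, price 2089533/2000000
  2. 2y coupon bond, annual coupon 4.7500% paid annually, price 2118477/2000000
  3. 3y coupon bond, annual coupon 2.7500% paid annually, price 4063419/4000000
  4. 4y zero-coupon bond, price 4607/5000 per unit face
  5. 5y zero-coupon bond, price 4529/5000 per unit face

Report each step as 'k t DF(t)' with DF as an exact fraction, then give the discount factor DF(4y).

1 1 9903/10000
2 2 9663/10000
3 3 9363/10000
4 4 4607/5000
5 5 4529/5000
DF(4y) = 4607/5000 ≈ 0.921400

step 1 [1y] bond c/1=11/200: DF=(2089533/2000000 − 11/200·(0))/(1+11/200) = 9903/10000 ≈ 0.990300
step 2 [2y] bond c/1=19/400: DF=(2118477/2000000 − 19/400·(0.990300))/(1+19/400) = 9663/10000 ≈ 0.966300
step 3 [3y] bond c/1=11/400: DF=(4063419/4000000 − 11/400·(0.990300+0.966300))/(1+11/400) = 9363/10000 ≈ 0.936300
step 4 [4y] zero: DF = P = 4607/5000 ≈ 0.921400
step 5 [5y] zero: DF = P = 4529/5000 ≈ 0.905800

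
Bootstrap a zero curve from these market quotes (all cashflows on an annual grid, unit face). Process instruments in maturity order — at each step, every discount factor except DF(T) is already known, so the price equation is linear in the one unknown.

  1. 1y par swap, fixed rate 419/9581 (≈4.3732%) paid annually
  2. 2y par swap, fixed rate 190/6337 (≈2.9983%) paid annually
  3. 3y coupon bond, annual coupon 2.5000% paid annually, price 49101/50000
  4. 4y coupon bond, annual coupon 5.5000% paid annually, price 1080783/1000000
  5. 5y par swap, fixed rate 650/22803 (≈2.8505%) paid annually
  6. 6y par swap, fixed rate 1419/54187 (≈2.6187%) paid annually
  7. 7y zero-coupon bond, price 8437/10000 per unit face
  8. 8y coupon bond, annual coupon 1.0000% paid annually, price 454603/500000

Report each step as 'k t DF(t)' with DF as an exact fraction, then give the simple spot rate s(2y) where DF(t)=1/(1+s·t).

1 1 9581/10000
2 2 943/1000
3 3 9117/10000
4 4 4389/5000
5 5 87/100
6 6 8581/10000
7 7 8437/10000
8 8 4191/5000
s(2y) = (1/(943/1000) − 1)/(2) = 57/1886 ≈ 3.0223%

step 1 [1y] swap r/1=419/9581: DF=(1 − 419/9581·(0))/(1+419/9581) = 9581/10000 ≈ 0.958100
step 2 [2y] swap r/1=190/6337: DF=(1 − 190/6337·(0.958100))/(1+190/6337) = 943/1000 ≈ 0.943000
step 3 [3y] bond c/1=1/40: DF=(49101/50000 − 1/40·(0.958100+0.943000))/(1+1/40) = 9117/10000 ≈ 0.911700
step 4 [4y] bond c/1=11/200: DF=(1080783/1000000 − 11/200·(0.958100+0.943000+0.911700))/(1+11/200) = 4389/5000 ≈ 0.877800
step 5 [5y] swap r/1=650/22803: DF=(1 − 650/22803·(0.958100+0.943000+0.911700+0.877800))/(1+650/22803) = 87/100 ≈ 0.870000
step 6 [6y] swap r/1=1419/54187: DF=(1 − 1419/54187·(0.958100+0.943000+0.911700+0.877800+0.870000))/(1+1419/54187) = 8581/10000 ≈ 0.858100
step 7 [7y] zero: DF = P = 8437/10000 ≈ 0.843700
step 8 [8y] bond c/1=1/100: DF=(454603/500000 − 1/100·(0.958100+0.943000+0.911700+0.877800+0.870000+0.858100+0.843700))/(1+1/100) = 4191/5000 ≈ 0.838200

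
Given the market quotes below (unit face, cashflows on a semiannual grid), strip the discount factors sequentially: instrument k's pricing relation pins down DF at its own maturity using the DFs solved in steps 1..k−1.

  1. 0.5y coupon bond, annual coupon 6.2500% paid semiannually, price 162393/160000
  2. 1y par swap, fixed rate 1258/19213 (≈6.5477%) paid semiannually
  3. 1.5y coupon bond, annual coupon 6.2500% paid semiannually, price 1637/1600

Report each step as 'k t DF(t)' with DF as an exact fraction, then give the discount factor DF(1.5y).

step 1 [0.5y] bond c/2=1/32: DF=(162393/160000 − 1/32·(0))/(1+1/32) = 4921/5000 ≈ 0.984200
step 2 [1y] swap r/2=629/19213: DF=(1 − 629/19213·(0.984200))/(1+629/19213) = 9371/10000 ≈ 0.937100
step 3 [1.5y] bond c/2=1/32: DF=(1637/1600 − 1/32·(0.984200+0.937100))/(1+1/32) = 9339/10000 ≈ 0.933900

1 1/2 4921/5000
2 1 9371/10000
3 3/2 9339/10000
DF(1.5y) = 9339/10000 ≈ 0.933900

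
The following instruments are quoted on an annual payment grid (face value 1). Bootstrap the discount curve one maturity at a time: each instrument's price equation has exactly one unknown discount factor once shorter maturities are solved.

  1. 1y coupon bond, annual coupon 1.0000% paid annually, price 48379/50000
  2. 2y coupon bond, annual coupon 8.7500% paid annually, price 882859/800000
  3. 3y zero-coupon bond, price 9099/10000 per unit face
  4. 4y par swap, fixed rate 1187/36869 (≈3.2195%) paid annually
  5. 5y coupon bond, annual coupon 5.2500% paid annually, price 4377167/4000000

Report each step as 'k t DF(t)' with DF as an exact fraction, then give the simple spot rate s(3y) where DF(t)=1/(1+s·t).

step 1 [1y] bond c/1=1/100: DF=(48379/50000 − 1/100·(0))/(1+1/100) = 479/500 ≈ 0.958000
step 2 [2y] bond c/1=7/80: DF=(882859/800000 − 7/80·(0.958000))/(1+7/80) = 9377/10000 ≈ 0.937700
step 3 [3y] zero: DF = P = 9099/10000 ≈ 0.909900
step 4 [4y] swap r/1=1187/36869: DF=(1 − 1187/36869·(0.958000+0.937700+0.909900))/(1+1187/36869) = 8813/10000 ≈ 0.881300
step 5 [5y] bond c/1=21/400: DF=(4377167/4000000 − 21/400·(0.958000+0.937700+0.909900+0.881300))/(1+21/400) = 4279/5000 ≈ 0.855800

1 1 479/500
2 2 9377/10000
3 3 9099/10000
4 4 8813/10000
5 5 4279/5000
s(3y) = (1/(9099/10000) − 1)/(3) = 901/27297 ≈ 3.3007%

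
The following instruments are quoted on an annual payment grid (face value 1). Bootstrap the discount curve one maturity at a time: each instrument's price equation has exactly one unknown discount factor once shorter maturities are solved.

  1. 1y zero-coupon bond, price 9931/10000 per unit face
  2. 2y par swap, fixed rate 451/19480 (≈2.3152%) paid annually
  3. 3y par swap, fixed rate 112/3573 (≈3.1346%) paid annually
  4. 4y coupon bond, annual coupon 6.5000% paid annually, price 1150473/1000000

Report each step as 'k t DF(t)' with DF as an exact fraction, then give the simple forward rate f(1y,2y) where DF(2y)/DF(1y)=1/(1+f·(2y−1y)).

1 1 9931/10000
2 2 9549/10000
3 3 569/625
4 4 4529/5000
f(1y,2y) = ((9931/10000)/(9549/10000) − 1)/(1) = 382/9549 ≈ 4.0004%

step 1 [1y] zero: DF = P = 9931/10000 ≈ 0.993100
step 2 [2y] swap r/1=451/19480: DF=(1 − 451/19480·(0.993100))/(1+451/19480) = 9549/10000 ≈ 0.954900
step 3 [3y] swap r/1=112/3573: DF=(1 − 112/3573·(0.993100+0.954900))/(1+112/3573) = 569/625 ≈ 0.910400
step 4 [4y] bond c/1=13/200: DF=(1150473/1000000 − 13/200·(0.993100+0.954900+0.910400))/(1+13/200) = 4529/5000 ≈ 0.905800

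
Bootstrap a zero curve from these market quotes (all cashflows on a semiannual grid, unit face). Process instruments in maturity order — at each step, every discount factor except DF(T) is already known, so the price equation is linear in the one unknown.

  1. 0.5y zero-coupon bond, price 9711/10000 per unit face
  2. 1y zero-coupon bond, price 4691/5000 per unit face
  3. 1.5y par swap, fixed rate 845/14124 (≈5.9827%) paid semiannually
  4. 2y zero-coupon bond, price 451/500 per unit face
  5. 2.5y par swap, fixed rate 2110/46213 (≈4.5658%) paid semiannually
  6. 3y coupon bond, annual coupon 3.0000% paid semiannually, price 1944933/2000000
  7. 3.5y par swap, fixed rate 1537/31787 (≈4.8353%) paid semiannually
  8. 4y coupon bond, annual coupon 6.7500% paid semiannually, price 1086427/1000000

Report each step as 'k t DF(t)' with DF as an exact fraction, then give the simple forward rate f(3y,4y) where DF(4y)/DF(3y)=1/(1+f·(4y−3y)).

step 1 [0.5y] zero: DF = P = 9711/10000 ≈ 0.971100
step 2 [1y] zero: DF = P = 4691/5000 ≈ 0.938200
step 3 [1.5y] swap r/2=845/28248: DF=(1 − 845/28248·(0.971100+0.938200))/(1+845/28248) = 1831/2000 ≈ 0.915500
step 4 [2y] zero: DF = P = 451/500 ≈ 0.902000
step 5 [2.5y] swap r/2=1055/46213: DF=(1 − 1055/46213·(0.971100+0.938200+0.915500+0.902000))/(1+1055/46213) = 1789/2000 ≈ 0.894500
step 6 [3y] bond c/2=3/200: DF=(1944933/2000000 − 3/200·(0.971100+0.938200+0.915500+0.902000+0.894500))/(1+3/200) = 4449/5000 ≈ 0.889800
step 7 [3.5y] swap r/2=1537/63574: DF=(1 − 1537/63574·(0.971100+0.938200+0.915500+0.902000+0.894500+0.889800))/(1+1537/63574) = 8463/10000 ≈ 0.846300
step 8 [4y] bond c/2=27/800: DF=(1086427/1000000 − 27/800·(0.971100+0.938200+0.915500+0.902000+0.894500+0.889800+0.846300))/(1+27/800) = 4217/5000 ≈ 0.843400

1 1/2 9711/10000
2 1 4691/5000
3 3/2 1831/2000
4 2 451/500
5 5/2 1789/2000
6 3 4449/5000
7 7/2 8463/10000
8 4 4217/5000
f(3y,4y) = ((4449/5000)/(4217/5000) − 1)/(1) = 232/4217 ≈ 5.5015%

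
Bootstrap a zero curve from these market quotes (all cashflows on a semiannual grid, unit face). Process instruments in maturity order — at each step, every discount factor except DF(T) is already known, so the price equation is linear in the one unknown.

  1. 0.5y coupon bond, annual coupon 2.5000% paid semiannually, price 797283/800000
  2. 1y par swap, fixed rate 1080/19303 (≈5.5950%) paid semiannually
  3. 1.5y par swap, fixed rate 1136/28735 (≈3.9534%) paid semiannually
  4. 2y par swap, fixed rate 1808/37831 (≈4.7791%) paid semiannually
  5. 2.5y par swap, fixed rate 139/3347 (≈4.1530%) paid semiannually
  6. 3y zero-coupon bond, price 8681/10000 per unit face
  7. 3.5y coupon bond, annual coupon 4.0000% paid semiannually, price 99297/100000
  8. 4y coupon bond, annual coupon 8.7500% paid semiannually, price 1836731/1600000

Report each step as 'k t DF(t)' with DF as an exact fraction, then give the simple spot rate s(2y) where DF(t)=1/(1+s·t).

step 1 [0.5y] bond c/2=1/80: DF=(797283/800000 − 1/80·(0))/(1+1/80) = 9843/10000 ≈ 0.984300
step 2 [1y] swap r/2=540/19303: DF=(1 − 540/19303·(0.984300))/(1+540/19303) = 473/500 ≈ 0.946000
step 3 [1.5y] swap r/2=568/28735: DF=(1 − 568/28735·(0.984300+0.946000))/(1+568/28735) = 1179/1250 ≈ 0.943200
step 4 [2y] swap r/2=904/37831: DF=(1 − 904/37831·(0.984300+0.946000+0.943200))/(1+904/37831) = 1137/1250 ≈ 0.909600
step 5 [2.5y] swap r/2=139/6694: DF=(1 − 139/6694·(0.984300+0.946000+0.943200+0.909600))/(1+139/6694) = 9027/10000 ≈ 0.902700
step 6 [3y] zero: DF = P = 8681/10000 ≈ 0.868100
step 7 [3.5y] bond c/2=1/50: DF=(99297/100000 − 1/50·(0.984300+0.946000+0.943200+0.909600+0.902700+0.868100))/(1+1/50) = 4323/5000 ≈ 0.864600
step 8 [4y] bond c/2=7/160: DF=(1836731/1600000 − 7/160·(0.984300+0.946000+0.943200+0.909600+0.902700+0.868100+0.864600))/(1+7/160) = 2077/2500 ≈ 0.830800

1 1/2 9843/10000
2 1 473/500
3 3/2 1179/1250
4 2 1137/1250
5 5/2 9027/10000
6 3 8681/10000
7 7/2 4323/5000
8 4 2077/2500
s(2y) = (1/(1137/1250) − 1)/(2) = 113/2274 ≈ 4.9692%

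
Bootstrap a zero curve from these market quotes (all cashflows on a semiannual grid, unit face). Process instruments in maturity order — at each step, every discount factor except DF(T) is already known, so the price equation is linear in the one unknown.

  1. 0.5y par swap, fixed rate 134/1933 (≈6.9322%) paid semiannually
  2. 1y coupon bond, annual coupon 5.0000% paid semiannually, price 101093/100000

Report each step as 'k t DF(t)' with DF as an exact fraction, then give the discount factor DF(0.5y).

1 1/2 1933/2000
2 1 9627/10000
DF(0.5y) = 1933/2000 ≈ 0.966500

step 1 [0.5y] swap r/2=67/1933: DF=(1 − 67/1933·(0))/(1+67/1933) = 1933/2000 ≈ 0.966500
step 2 [1y] bond c/2=1/40: DF=(101093/100000 − 1/40·(0.966500))/(1+1/40) = 9627/10000 ≈ 0.962700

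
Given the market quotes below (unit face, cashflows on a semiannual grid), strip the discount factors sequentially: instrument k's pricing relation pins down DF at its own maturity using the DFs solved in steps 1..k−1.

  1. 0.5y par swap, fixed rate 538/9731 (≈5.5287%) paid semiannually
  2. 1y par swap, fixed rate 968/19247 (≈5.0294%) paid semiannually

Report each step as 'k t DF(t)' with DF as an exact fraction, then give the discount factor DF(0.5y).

step 1 [0.5y] swap r/2=269/9731: DF=(1 − 269/9731·(0))/(1+269/9731) = 9731/10000 ≈ 0.973100
step 2 [1y] swap r/2=484/19247: DF=(1 − 484/19247·(0.973100))/(1+484/19247) = 2379/2500 ≈ 0.951600

1 1/2 9731/10000
2 1 2379/2500
DF(0.5y) = 9731/10000 ≈ 0.973100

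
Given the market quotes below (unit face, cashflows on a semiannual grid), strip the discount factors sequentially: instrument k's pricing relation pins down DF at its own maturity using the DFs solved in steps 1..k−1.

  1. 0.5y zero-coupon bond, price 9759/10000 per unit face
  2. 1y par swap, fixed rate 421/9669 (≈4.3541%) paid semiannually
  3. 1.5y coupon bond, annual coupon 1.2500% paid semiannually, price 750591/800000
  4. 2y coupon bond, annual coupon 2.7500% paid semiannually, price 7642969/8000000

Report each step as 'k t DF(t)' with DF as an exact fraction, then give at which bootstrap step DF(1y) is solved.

1 1/2 9759/10000
2 1 9579/10000
3 3/2 2301/2500
4 2 9037/10000
DF(1y) is solved at step 2

step 1 [0.5y] zero: DF = P = 9759/10000 ≈ 0.975900
step 2 [1y] swap r/2=421/19338: DF=(1 − 421/19338·(0.975900))/(1+421/19338) = 9579/10000 ≈ 0.957900
step 3 [1.5y] bond c/2=1/160: DF=(750591/800000 − 1/160·(0.975900+0.957900))/(1+1/160) = 2301/2500 ≈ 0.920400
step 4 [2y] bond c/2=11/800: DF=(7642969/8000000 − 11/800·(0.975900+0.957900+0.920400))/(1+11/800) = 9037/10000 ≈ 0.903700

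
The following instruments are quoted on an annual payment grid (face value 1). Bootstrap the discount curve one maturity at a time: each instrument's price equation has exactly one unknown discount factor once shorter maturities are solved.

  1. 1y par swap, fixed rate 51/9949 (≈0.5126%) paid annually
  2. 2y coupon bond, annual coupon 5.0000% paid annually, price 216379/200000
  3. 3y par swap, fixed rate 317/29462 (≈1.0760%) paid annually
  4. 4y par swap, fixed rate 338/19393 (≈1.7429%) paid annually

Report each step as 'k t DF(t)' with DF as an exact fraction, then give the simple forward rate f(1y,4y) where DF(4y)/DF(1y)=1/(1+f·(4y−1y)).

step 1 [1y] swap r/1=51/9949: DF=(1 − 51/9949·(0))/(1+51/9949) = 9949/10000 ≈ 0.994900
step 2 [2y] bond c/1=1/20: DF=(216379/200000 − 1/20·(0.994900))/(1+1/20) = 983/1000 ≈ 0.983000
step 3 [3y] swap r/1=317/29462: DF=(1 − 317/29462·(0.994900+0.983000))/(1+317/29462) = 9683/10000 ≈ 0.968300
step 4 [4y] swap r/1=338/19393: DF=(1 − 338/19393·(0.994900+0.983000+0.968300))/(1+338/19393) = 2331/2500 ≈ 0.932400

1 1 9949/10000
2 2 983/1000
3 3 9683/10000
4 4 2331/2500
f(1y,4y) = ((9949/10000)/(2331/2500) − 1)/(3) = 625/27972 ≈ 2.2344%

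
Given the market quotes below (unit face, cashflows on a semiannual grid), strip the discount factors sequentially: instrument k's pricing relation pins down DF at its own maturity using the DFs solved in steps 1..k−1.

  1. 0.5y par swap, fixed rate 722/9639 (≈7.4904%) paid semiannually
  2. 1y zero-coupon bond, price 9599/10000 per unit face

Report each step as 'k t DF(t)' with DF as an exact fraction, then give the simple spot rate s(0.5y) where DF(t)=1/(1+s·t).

step 1 [0.5y] swap r/2=361/9639: DF=(1 − 361/9639·(0))/(1+361/9639) = 9639/10000 ≈ 0.963900
step 2 [1y] zero: DF = P = 9599/10000 ≈ 0.959900

1 1/2 9639/10000
2 1 9599/10000
s(0.5y) = (1/(9639/10000) − 1)/(1/2) = 722/9639 ≈ 7.4904%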